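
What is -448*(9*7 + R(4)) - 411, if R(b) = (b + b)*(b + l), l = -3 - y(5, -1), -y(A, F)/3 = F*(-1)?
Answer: -42971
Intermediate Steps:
y(A, F) = 3*F (y(A, F) = -3*F*(-1) = -(-3)*F = 3*F)
l = 0 (l = -3 - 3*(-1) = -3 - 1*(-3) = -3 + 3 = 0)
R(b) = 2*b**2 (R(b) = (b + b)*(b + 0) = (2*b)*b = 2*b**2)
-448*(9*7 + R(4)) - 411 = -448*(9*7 + 2*4**2) - 411 = -448*(63 + 2*16) - 411 = -448*(63 + 32) - 411 = -448*95 - 411 = -42560 - 411 = -42971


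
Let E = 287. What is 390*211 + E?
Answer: 82577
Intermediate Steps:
390*211 + E = 390*211 + 287 = 82290 + 287 = 82577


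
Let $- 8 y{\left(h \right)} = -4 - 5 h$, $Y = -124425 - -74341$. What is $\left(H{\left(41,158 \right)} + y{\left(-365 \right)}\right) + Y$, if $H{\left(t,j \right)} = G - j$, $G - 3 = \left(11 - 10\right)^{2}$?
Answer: $- \frac{403725}{8} \approx -50466.0$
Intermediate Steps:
$G = 4$ ($G = 3 + \left(11 - 10\right)^{2} = 3 + 1^{2} = 3 + 1 = 4$)
$Y = -50084$ ($Y = -124425 + 74341 = -50084$)
$y{\left(h \right)} = \frac{1}{2} + \frac{5 h}{8}$ ($y{\left(h \right)} = - \frac{-4 - 5 h}{8} = \frac{1}{2} + \frac{5 h}{8}$)
$H{\left(t,j \right)} = 4 - j$
$\left(H{\left(41,158 \right)} + y{\left(-365 \right)}\right) + Y = \left(\left(4 - 158\right) + \left(\frac{1}{2} + \frac{5}{8} \left(-365\right)\right)\right) - 50084 = \left(\left(4 - 158\right) + \left(\frac{1}{2} - \frac{1825}{8}\right)\right) - 50084 = \left(-154 - \frac{1821}{8}\right) - 50084 = - \frac{3053}{8} - 50084 = - \frac{403725}{8}$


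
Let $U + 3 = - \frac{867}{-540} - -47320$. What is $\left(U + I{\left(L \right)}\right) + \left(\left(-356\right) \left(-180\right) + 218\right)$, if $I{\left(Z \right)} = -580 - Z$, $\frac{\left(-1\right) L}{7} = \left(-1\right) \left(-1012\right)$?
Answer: $\frac{21261709}{180} \approx 1.1812 \cdot 10^{5}$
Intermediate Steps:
$L = -7084$ ($L = - 7 \left(\left(-1\right) \left(-1012\right)\right) = \left(-7\right) 1012 = -7084$)
$U = \frac{8517349}{180}$ ($U = -3 - \left(-47320 + \frac{867}{-540}\right) = -3 + \left(\left(-867\right) \left(- \frac{1}{540}\right) + 47320\right) = -3 + \left(\frac{289}{180} + 47320\right) = -3 + \frac{8517889}{180} = \frac{8517349}{180} \approx 47319.0$)
$\left(U + I{\left(L \right)}\right) + \left(\left(-356\right) \left(-180\right) + 218\right) = \left(\frac{8517349}{180} - -6504\right) + \left(\left(-356\right) \left(-180\right) + 218\right) = \left(\frac{8517349}{180} + \left(-580 + 7084\right)\right) + \left(64080 + 218\right) = \left(\frac{8517349}{180} + 6504\right) + 64298 = \frac{9688069}{180} + 64298 = \frac{21261709}{180}$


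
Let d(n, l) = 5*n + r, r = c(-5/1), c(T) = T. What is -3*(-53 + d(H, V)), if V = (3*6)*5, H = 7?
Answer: 69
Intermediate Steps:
V = 90 (V = 18*5 = 90)
r = -5 (r = -5/1 = -5*1 = -5)
d(n, l) = -5 + 5*n (d(n, l) = 5*n - 5 = -5 + 5*n)
-3*(-53 + d(H, V)) = -3*(-53 + (-5 + 5*7)) = -3*(-53 + (-5 + 35)) = -3*(-53 + 30) = -3*(-23) = 69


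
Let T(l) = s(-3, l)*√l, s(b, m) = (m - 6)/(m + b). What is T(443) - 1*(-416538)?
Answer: 416538 + 437*√443/440 ≈ 4.1656e+5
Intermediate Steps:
s(b, m) = (-6 + m)/(b + m)
T(l) = √l*(-6 + l)/(-3 + l) (T(l) = ((-6 + l)/(-3 + l))*√l = √l*(-6 + l)/(-3 + l))
T(443) - 1*(-416538) = √443*(-6 + 443)/(-3 + 443) - 1*(-416538) = √443*437/440 + 416538 = √443*(1/440)*437 + 416538 = 437*√443/440 + 416538 = 416538 + 437*√443/440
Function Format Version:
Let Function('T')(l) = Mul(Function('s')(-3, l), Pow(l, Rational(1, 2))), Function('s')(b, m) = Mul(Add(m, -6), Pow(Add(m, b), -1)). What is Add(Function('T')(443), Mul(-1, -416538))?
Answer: Add(416538, Mul(Rational(437, 440), Pow(443, Rational(1, 2)))) ≈ 4.1656e+5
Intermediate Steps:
Function('s')(b, m) = Mul(Pow(Add(b, m), -1), Add(-6, m)) (Function('s')(b, m) = Mul(Add(-6, m), Pow(Add(b, m), -1)) = Mul(Pow(Add(b, m), -1), Add(-6, m)))
Function('T')(l) = Mul(Pow(l, Rational(1, 2)), Pow(Add(-3, l), -1), Add(-6, l)) (Function('T')(l) = Mul(Mul(Pow(Add(-3, l), -1), Add(-6, l)), Pow(l, Rational(1, 2))) = Mul(Pow(l, Rational(1, 2)), Pow(Add(-3, l), -1), Add(-6, l)))
Add(Function('T')(443), Mul(-1, -416538)) = Add(Mul(Pow(443, Rational(1, 2)), Pow(Add(-3, 443), -1), Add(-6, 443)), Mul(-1, -416538)) = Add(Mul(Pow(443, Rational(1, 2)), Pow(440, -1), 437), 416538) = Add(Mul(Pow(443, Rational(1, 2)), Rational(1, 440), 437), 416538) = Add(Mul(Rational(437, 440), Pow(443, Rational(1, 2))), 416538) = Add(416538, Mul(Rational(437, 440), Pow(443, Rational(1, 2))))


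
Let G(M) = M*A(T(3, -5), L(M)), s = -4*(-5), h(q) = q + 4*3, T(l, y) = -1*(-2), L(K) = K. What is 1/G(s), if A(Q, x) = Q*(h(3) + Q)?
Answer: 1/680 ≈ 0.0014706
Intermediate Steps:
T(l, y) = 2
h(q) = 12 + q (h(q) = q + 12 = 12 + q)
A(Q, x) = Q*(15 + Q) (A(Q, x) = Q*((12 + 3) + Q) = Q*(15 + Q))
s = 20
G(M) = 34*M (G(M) = M*(2*(15 + 2)) = M*(2*17) = M*34 = 34*M)
1/G(s) = 1/(34*20) = 1/680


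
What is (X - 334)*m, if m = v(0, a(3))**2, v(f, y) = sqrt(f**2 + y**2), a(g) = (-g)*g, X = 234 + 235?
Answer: 10935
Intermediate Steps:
X = 469
a(g) = -g**2
m = 81 (m = (sqrt(0**2 + (-1*3**2)**2))**2 = (sqrt(0 + (-1*9)**2))**2 = (sqrt(0 + (-9)**2))**2 = (sqrt(0 + 81))**2 = (sqrt(81))**2 = 9**2 = 81)
(X - 334)*m = (469 - 334)*81 = 135*81 = 10935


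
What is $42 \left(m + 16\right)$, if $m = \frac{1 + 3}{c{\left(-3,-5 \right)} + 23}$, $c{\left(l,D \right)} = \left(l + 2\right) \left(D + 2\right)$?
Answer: $\frac{8820}{13} \approx 678.46$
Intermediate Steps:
$c{\left(l,D \right)} = \left(2 + D\right) \left(2 + l\right)$ ($c{\left(l,D \right)} = \left(2 + l\right) \left(2 + D\right) = \left(2 + D\right) \left(2 + l\right)$)
$m = \frac{2}{13}$ ($m = \frac{1 + 3}{\left(4 + 2 \left(-5\right) + 2 \left(-3\right) - -15\right) + 23} = \frac{4}{\left(4 - 10 - 6 + 15\right) + 23} = \frac{4}{3 + 23} = \frac{4}{26} = 4 \cdot \frac{1}{26} = \frac{2}{13} \approx 0.15385$)
$42 \left(m + 16\right) = 42 \left(\frac{2}{13} + 16\right) = 42 \cdot \frac{210}{13} = \frac{8820}{13}$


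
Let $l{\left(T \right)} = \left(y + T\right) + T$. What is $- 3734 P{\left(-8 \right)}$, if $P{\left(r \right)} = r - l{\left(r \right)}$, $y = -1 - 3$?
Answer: $-44808$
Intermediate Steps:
$y = -4$ ($y = -1 - 3 = -4$)
$l{\left(T \right)} = -4 + 2 T$ ($l{\left(T \right)} = \left(-4 + T\right) + T = -4 + 2 T$)
$P{\left(r \right)} = 4 - r$ ($P{\left(r \right)} = r - \left(-4 + 2 r\right) = 4 - r$)
$- 3734 P{\left(-8 \right)} = - 3734 \left(4 - -8\right) = - 3734 \left(4 + 8\right) = \left(-3734\right) 12 = -44808$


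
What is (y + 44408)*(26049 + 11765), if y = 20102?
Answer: 2439381140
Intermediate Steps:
(y + 44408)*(26049 + 11765) = (20102 + 44408)*(26049 + 11765) = 64510*37814 = 2439381140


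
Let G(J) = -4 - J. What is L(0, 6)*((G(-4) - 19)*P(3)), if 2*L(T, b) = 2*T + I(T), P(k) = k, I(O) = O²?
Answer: 0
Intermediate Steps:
L(T, b) = T + T²/2 (L(T, b) = (2*T + T²)/2 = (T² + 2*T)/2 = T + T²/2)
L(0, 6)*((G(-4) - 19)*P(3)) = ((½)*0*(2 + 0))*(((-4 - 1*(-4)) - 19)*3) = ((½)*0*2)*(((-4 + 4) - 19)*3) = 0*((0 - 19)*3) = 0*(-19*3) = 0*(-57) = 0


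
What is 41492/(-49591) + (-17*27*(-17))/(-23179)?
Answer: -1348701641/1149469789 ≈ -1.1733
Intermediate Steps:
41492/(-49591) + (-17*27*(-17))/(-23179) = 41492*(-1/49591) - 459*(-17)*(-1/23179) = -41492/49591 + 7803*(-1/23179) = -41492/49591 - 7803/23179 = -1348701641/1149469789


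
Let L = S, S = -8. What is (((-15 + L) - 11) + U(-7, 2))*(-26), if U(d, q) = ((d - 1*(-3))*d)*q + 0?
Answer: -572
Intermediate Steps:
L = -8
U(d, q) = d*q*(3 + d) (U(d, q) = ((d + 3)*d)*q + 0 = ((3 + d)*d)*q + 0 = (d*(3 + d))*q + 0 = d*q*(3 + d) + 0 = d*q*(3 + d))
(((-15 + L) - 11) + U(-7, 2))*(-26) = (((-15 - 8) - 11) - 7*2*(3 - 7))*(-26) = ((-23 - 11) - 7*2*(-4))*(-26) = (-34 + 56)*(-26) = 22*(-26) = -572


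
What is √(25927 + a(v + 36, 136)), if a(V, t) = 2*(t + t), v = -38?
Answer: √26471 ≈ 162.70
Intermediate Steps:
a(V, t) = 4*t (a(V, t) = 2*(2*t) = 4*t)
√(25927 + a(v + 36, 136)) = √(25927 + 4*136) = √(25927 + 544) = √26471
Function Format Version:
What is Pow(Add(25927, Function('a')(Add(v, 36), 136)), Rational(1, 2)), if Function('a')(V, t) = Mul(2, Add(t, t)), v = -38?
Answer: Pow(26471, Rational(1, 2)) ≈ 162.70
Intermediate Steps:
Function('a')(V, t) = Mul(4, t) (Function('a')(V, t) = Mul(2, Mul(2, t)) = Mul(4, t))
Pow(Add(25927, Function('a')(Add(v, 36), 136)), Rational(1, 2)) = Pow(Add(25927, Mul(4, 136)), Rational(1, 2)) = Pow(Add(25927, 544), Rational(1, 2)) = Pow(26471, Rational(1, 2))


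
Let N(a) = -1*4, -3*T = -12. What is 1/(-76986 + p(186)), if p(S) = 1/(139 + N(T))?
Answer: -135/10393109 ≈ -1.2989e-5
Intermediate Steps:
T = 4 (T = -1/3*(-12) = 4)
N(a) = -4
p(S) = 1/135 (p(S) = 1/(139 - 4) = 1/135)
1/(-76986 + p(186)) = 1/(-76986 + 1/135) = 1/(-10393109/135) = -135/10393109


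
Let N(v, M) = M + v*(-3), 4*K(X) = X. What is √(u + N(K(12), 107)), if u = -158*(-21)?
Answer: 2*√854 ≈ 58.447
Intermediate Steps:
K(X) = X/4
u = 3318
N(v, M) = M - 3*v
√(u + N(K(12), 107)) = √(3318 + (107 - 3*12/4)) = √(3318 + (107 - 3*3)) = √(3318 + (107 - 9)) = √(3318 + 98) = √3416 = 2*√854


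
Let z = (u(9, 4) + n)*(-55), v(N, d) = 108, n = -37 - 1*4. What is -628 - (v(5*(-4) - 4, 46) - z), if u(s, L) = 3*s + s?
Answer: -461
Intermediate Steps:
n = -41 (n = -37 - 4 = -41)
u(s, L) = 4*s
z = 275 (z = (4*9 - 41)*(-55) = (36 - 41)*(-55) = -5*(-55) = 275)
-628 - (v(5*(-4) - 4, 46) - z) = -628 - (108 - 1*275) = -628 - (108 - 275) = -628 - 1*(-167) = -628 + 167 = -461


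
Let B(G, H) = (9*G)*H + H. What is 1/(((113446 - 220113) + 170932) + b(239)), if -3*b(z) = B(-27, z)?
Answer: 3/250633 ≈ 1.1970e-5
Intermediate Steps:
B(G, H) = H + 9*G*H (B(G, H) = 9*G*H + H = H + 9*G*H)
b(z) = 242*z/3 (b(z) = -z*(1 + 9*(-27))/3 = -z*(1 - 243)/3 = -z*(-242)/3 = -(-242)*z/3 = 242*z/3)
1/(((113446 - 220113) + 170932) + b(239)) = 1/(((113446 - 220113) + 170932) + (242/3)*239) = 1/((-106667 + 170932) + 57838/3) = 1/(64265 + 57838/3) = 1/(250633/3) = 3/250633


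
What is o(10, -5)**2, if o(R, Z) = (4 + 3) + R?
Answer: 289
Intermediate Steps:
o(R, Z) = 7 + R
o(10, -5)**2 = (7 + 10)**2 = 17**2 = 289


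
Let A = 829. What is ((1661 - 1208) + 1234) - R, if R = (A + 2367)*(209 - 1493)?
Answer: 4105351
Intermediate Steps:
R = -4103664 (R = (829 + 2367)*(209 - 1493) = 3196*(-1284) = -4103664)
((1661 - 1208) + 1234) - R = ((1661 - 1208) + 1234) - 1*(-4103664) = (453 + 1234) + 4103664 = 1687 + 4103664 = 4105351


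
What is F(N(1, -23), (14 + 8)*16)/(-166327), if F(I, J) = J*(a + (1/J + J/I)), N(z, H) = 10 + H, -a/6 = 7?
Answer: 316083/2162251 ≈ 0.14618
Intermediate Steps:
a = -42 (a = -6*7 = -42)
F(I, J) = J*(-42 + 1/J + J/I) (F(I, J) = J*(-42 + (1/J + J/I)) = J*(-42 + 1/J + J/I))
F(N(1, -23), (14 + 8)*16)/(-166327) = (1 - 42*(14 + 8)*16 + ((14 + 8)*16)**2/(10 - 23))/(-166327) = (1 - 924*16 + (22*16)**2/(-13))*(-1/166327) = (1 - 42*352 - 1/13*352**2)*(-1/166327) = (1 - 14784 - 1/13*123904)*(-1/166327) = (1 - 14784 - 123904/13)*(-1/166327) = -316083/13*(-1/166327) = 316083/2162251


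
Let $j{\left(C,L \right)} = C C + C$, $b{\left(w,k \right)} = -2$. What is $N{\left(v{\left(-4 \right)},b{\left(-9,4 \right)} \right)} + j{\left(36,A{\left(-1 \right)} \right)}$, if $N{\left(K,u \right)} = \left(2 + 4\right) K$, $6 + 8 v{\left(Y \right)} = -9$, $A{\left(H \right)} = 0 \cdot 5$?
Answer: $\frac{5283}{4} \approx 1320.8$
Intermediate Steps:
$A{\left(H \right)} = 0$
$j{\left(C,L \right)} = C + C^{2}$ ($j{\left(C,L \right)} = C^{2} + C = C + C^{2}$)
$v{\left(Y \right)} = - \frac{15}{8}$ ($v{\left(Y \right)} = - \frac{3}{4} + \frac{1}{8} \left(-9\right) = - \frac{3}{4} - \frac{9}{8} = - \frac{15}{8}$)
$N{\left(K,u \right)} = 6 K$
$N{\left(v{\left(-4 \right)},b{\left(-9,4 \right)} \right)} + j{\left(36,A{\left(-1 \right)} \right)} = 6 \left(- \frac{15}{8}\right) + 36 \left(1 + 36\right) = - \frac{45}{4} + 36 \cdot 37 = - \frac{45}{4} + 1332 = \frac{5283}{4}$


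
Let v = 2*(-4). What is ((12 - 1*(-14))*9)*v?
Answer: -1872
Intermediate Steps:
v = -8
((12 - 1*(-14))*9)*v = ((12 - 1*(-14))*9)*(-8) = ((12 + 14)*9)*(-8) = (26*9)*(-8) = 234*(-8) = -1872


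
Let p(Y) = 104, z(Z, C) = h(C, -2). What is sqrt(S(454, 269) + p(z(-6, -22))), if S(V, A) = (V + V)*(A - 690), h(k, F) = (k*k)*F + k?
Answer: 2*I*sqrt(95541) ≈ 618.19*I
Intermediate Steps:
h(k, F) = k + F*k**2 (h(k, F) = k**2*F + k = F*k**2 + k = k + F*k**2)
z(Z, C) = C*(1 - 2*C)
S(V, A) = 2*V*(-690 + A) (S(V, A) = (2*V)*(-690 + A) = 2*V*(-690 + A))
sqrt(S(454, 269) + p(z(-6, -22))) = sqrt(2*454*(-690 + 269) + 104) = sqrt(2*454*(-421) + 104) = sqrt(-382268 + 104) = sqrt(-382164) = 2*I*sqrt(95541)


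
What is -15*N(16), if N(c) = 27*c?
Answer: -6480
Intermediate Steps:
-15*N(16) = -405*16 = -15*432 = -6480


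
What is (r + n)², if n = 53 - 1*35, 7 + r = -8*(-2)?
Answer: 729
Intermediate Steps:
r = 9 (r = -7 - 8*(-2) = -7 + 16 = 9)
n = 18 (n = 53 - 35 = 18)
(r + n)² = (9 + 18)² = 27² = 729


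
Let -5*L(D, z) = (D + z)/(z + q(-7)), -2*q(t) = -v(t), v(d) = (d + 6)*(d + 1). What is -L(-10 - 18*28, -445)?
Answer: 959/2210 ≈ 0.43394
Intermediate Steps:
v(d) = (1 + d)*(6 + d) (v(d) = (6 + d)*(1 + d) = (1 + d)*(6 + d))
q(t) = 3 + t²/2 + 7*t/2 (q(t) = -(-1)*(6 + t² + 7*t)/2 = -(-6 - t² - 7*t)/2 = 3 + t²/2 + 7*t/2)
L(D, z) = -(D + z)/(5*(3 + z)) (L(D, z) = -(D + z)/(5*(z + (3 + (½)*(-7)² + (7/2)*(-7)))) = -(D + z)/(5*(z + (3 + (½)*49 - 49/2))) = -(D + z)/(5*(z + (3 + 49/2 - 49/2))) = -(D + z)/(5*(z + 3)) = -(D + z)/(5*(3 + z)))
-L(-10 - 18*28, -445) = -(-(-10 - 18*28) - 1*(-445))/(5*(3 - 445)) = -(-(-10 - 504) + 445)/(5*(-442)) = -(-1)*(-1*(-514) + 445)/(5*442) = -(-1)*(514 + 445)/(5*442) = -(-1)*959/(5*442) = -1*(-959/2210) = 959/2210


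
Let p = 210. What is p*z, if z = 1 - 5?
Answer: -840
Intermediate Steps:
z = -4
p*z = 210*(-4) = -840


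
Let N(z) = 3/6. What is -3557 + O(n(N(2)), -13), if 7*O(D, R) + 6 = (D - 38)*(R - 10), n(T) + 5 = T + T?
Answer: -23939/7 ≈ -3419.9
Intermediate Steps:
N(z) = 1/2 (N(z) = 3*(1/6) = 1/2)
n(T) = -5 + 2*T (n(T) = -5 + (T + T) = -5 + 2*T)
O(D, R) = -6/7 + (-38 + D)*(-10 + R)/7 (O(D, R) = -6/7 + ((D - 38)*(R - 10))/7 = -6/7 + ((-38 + D)*(-10 + R))/7 = -6/7 + (-38 + D)*(-10 + R)/7)
-3557 + O(n(N(2)), -13) = -3557 + (374/7 - 38/7*(-13) - 10*(-5 + 2*(1/2))/7 + (1/7)*(-5 + 2*(1/2))*(-13)) = -3557 + (374/7 + 494/7 - 10*(-5 + 1)/7 + (1/7)*(-5 + 1)*(-13)) = -3557 + (374/7 + 494/7 - 10/7*(-4) + (1/7)*(-4)*(-13)) = -3557 + (374/7 + 494/7 + 40/7 + 52/7) = -3557 + 960/7 = -23939/7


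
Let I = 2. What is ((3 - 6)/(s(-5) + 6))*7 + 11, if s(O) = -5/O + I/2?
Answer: 67/8 ≈ 8.3750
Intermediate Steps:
s(O) = 1 - 5/O (s(O) = -5/O + 2/2 = -5/O + 2*(½) = -5/O + 1 = 1 - 5/O)
((3 - 6)/(s(-5) + 6))*7 + 11 = ((3 - 6)/((-5 - 5)/(-5) + 6))*7 + 11 = -3/(-⅕*(-10) + 6)*7 + 11 = -3/(2 + 6)*7 + 11 = -3/8*7 + 11 = -21/8 + 11 = 67/8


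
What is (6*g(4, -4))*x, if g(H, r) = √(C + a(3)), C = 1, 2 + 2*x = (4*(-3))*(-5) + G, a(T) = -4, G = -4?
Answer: 162*I*√3 ≈ 280.59*I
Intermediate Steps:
x = 27 (x = -1 + ((4*(-3))*(-5) - 4)/2 = -1 + (-12*(-5) - 4)/2 = -1 + (60 - 4)/2 = -1 + (½)*56 = -1 + 28 = 27)
g(H, r) = I*√3 (g(H, r) = √(1 - 4) = √(-3) = I*√3)
(6*g(4, -4))*x = (6*(I*√3))*27 = (6*I*√3)*27 = 162*I*√3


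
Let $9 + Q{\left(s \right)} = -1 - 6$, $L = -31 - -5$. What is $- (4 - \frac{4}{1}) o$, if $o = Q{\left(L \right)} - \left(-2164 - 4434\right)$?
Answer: $0$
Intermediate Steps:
$L = -26$ ($L = -31 + 5 = -26$)
$Q{\left(s \right)} = -16$ ($Q{\left(s \right)} = -9 - 7 = -16$)
$o = 6582$ ($o = -16 - \left(-2164 - 4434\right) = -16 - -6598 = -16 + 6598 = 6582$)
$- (4 - \frac{4}{1}) o = - (4 - \frac{4}{1}) 6582 = - (4 - 4) 6582 = \left(-1\right) 0 \cdot 6582 = 0 \cdot 6582 = 0$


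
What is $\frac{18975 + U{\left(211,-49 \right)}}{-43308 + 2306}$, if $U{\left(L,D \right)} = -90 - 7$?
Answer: $- \frac{9439}{20501} \approx -0.46042$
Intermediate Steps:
$U{\left(L,D \right)} = -97$ ($U{\left(L,D \right)} = -90 - 7 = -97$)
$\frac{18975 + U{\left(211,-49 \right)}}{-43308 + 2306} = \frac{18975 - 97}{-43308 + 2306} = \frac{18878}{-41002} = 18878 \left(- \frac{1}{41002}\right) = - \frac{9439}{20501}$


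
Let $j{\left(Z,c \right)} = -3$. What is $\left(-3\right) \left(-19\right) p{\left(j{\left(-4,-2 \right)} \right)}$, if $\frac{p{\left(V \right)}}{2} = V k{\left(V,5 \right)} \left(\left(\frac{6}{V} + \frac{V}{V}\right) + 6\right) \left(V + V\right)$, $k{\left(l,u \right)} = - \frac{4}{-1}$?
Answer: $41040$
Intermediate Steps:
$k{\left(l,u \right)} = 4$ ($k{\left(l,u \right)} = \left(-4\right) \left(-1\right) = 4$)
$p{\left(V \right)} = 16 V^{2} \left(7 + \frac{6}{V}\right)$ ($p{\left(V \right)} = 2 V 4 \left(\left(\frac{6}{V} + \frac{V}{V}\right) + 6\right) \left(V + V\right) = 2 \cdot 4 V \left(\left(\frac{6}{V} + 1\right) + 6\right) 2 V = 2 \cdot 4 V \left(\left(1 + \frac{6}{V}\right) + 6\right) 2 V = 2 \cdot 4 V \left(7 + \frac{6}{V}\right) 2 V = 2 \cdot 4 V 2 V \left(7 + \frac{6}{V}\right) = 2 \cdot 8 V^{2} \left(7 + \frac{6}{V}\right) = 16 V^{2} \left(7 + \frac{6}{V}\right)$)
$\left(-3\right) \left(-19\right) p{\left(j{\left(-4,-2 \right)} \right)} = \left(-3\right) \left(-19\right) 16 \left(-3\right) \left(6 + 7 \left(-3\right)\right) = 57 \cdot 16 \left(-3\right) \left(6 - 21\right) = 57 \cdot 16 \left(-3\right) \left(-15\right) = 57 \cdot 720 = 41040$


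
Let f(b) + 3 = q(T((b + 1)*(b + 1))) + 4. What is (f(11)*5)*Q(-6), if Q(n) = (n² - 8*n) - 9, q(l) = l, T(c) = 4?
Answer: 1875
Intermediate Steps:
Q(n) = -9 + n² - 8*n
f(b) = 5 (f(b) = -3 + (4 + 4) = -3 + 8 = 5)
(f(11)*5)*Q(-6) = (5*5)*(-9 + (-6)² - 8*(-6)) = 25*(-9 + 36 + 48) = 25*75 = 1875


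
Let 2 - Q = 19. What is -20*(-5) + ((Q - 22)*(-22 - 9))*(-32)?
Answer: -38588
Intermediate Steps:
Q = -17 (Q = 2 - 1*19 = 2 - 19 = -17)
-20*(-5) + ((Q - 22)*(-22 - 9))*(-32) = -20*(-5) + ((-17 - 22)*(-22 - 9))*(-32) = 100 - 39*(-31)*(-32) = 100 + 1209*(-32) = 100 - 38688 = -38588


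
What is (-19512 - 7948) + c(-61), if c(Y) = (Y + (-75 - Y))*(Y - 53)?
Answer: -18910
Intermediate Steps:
c(Y) = 3975 - 75*Y (c(Y) = -75*(-53 + Y) = 3975 - 75*Y)
(-19512 - 7948) + c(-61) = (-19512 - 7948) + (3975 - 75*(-61)) = -27460 + (3975 + 4575) = -27460 + 8550 = -18910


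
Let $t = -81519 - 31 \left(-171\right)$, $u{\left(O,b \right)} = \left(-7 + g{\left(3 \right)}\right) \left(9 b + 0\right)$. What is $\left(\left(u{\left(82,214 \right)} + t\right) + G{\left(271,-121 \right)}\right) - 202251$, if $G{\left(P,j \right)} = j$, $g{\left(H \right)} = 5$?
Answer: $-282442$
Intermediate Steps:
$u{\left(O,b \right)} = - 18 b$ ($u{\left(O,b \right)} = \left(-7 + 5\right) \left(9 b + 0\right) = - 2 \cdot 9 b = - 18 b$)
$t = -76218$ ($t = -81519 - -5301 = -81519 + 5301 = -76218$)
$\left(\left(u{\left(82,214 \right)} + t\right) + G{\left(271,-121 \right)}\right) - 202251 = \left(\left(\left(-18\right) 214 - 76218\right) - 121\right) - 202251 = \left(\left(-3852 - 76218\right) - 121\right) - 202251 = \left(-80070 - 121\right) - 202251 = -80191 - 202251 = -282442$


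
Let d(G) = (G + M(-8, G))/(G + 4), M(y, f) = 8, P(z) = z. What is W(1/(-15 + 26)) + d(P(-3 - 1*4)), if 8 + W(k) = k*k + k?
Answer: -2989/363 ≈ -8.2342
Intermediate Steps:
W(k) = -8 + k + k**2 (W(k) = -8 + (k*k + k) = -8 + (k**2 + k) = -8 + (k + k**2) = -8 + k + k**2)
d(G) = (8 + G)/(4 + G) (d(G) = (G + 8)/(G + 4) = (8 + G)/(4 + G))
W(1/(-15 + 26)) + d(P(-3 - 1*4)) = (-8 + 1/(-15 + 26) + (1/(-15 + 26))**2) + (8 + (-3 - 1*4))/(4 + (-3 - 1*4)) = (-8 + 1/11 + (1/11)**2) + (8 + (-3 - 4))/(4 + (-3 - 4)) = (-8 + 1/11 + (1/11)**2) + (8 - 7)/(4 - 7) = (-8 + 1/11 + 1/121) + 1/(-3) = -956/121 - 1/3*1 = -956/121 - 1/3 = -2989/363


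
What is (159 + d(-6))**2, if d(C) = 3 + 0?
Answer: 26244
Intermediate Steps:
d(C) = 3
(159 + d(-6))**2 = (159 + 3)**2 = 162**2 = 26244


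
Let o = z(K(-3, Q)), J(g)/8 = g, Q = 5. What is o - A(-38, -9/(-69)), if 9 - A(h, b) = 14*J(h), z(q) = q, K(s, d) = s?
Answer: -4268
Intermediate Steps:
J(g) = 8*g
o = -3
A(h, b) = 9 - 112*h (A(h, b) = 9 - 14*8*h = 9 - 112*h)
o - A(-38, -9/(-69)) = -3 - (9 - 112*(-38)) = -3 - (9 + 4256) = -3 - 1*4265 = -3 - 4265 = -4268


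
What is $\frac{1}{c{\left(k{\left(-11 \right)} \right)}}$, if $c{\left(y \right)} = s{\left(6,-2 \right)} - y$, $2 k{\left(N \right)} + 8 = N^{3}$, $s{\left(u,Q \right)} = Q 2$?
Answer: $\frac{2}{1331} \approx 0.0015026$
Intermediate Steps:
$s{\left(u,Q \right)} = 2 Q$
$k{\left(N \right)} = -4 + \frac{N^{3}}{2}$
$c{\left(y \right)} = -4 - y$ ($c{\left(y \right)} = 2 \left(-2\right) - y = -4 - y$)
$\frac{1}{c{\left(k{\left(-11 \right)} \right)}} = \frac{1}{-4 - \left(-4 + \frac{\left(-11\right)^{3}}{2}\right)} = \frac{1}{-4 - \left(-4 + \frac{1}{2} \left(-1331\right)\right)} = \frac{1}{-4 - \left(-4 - \frac{1331}{2}\right)} = \frac{1}{-4 - - \frac{1339}{2}} = \frac{1}{-4 + \frac{1339}{2}} = \frac{1}{\frac{1331}{2}} = \frac{2}{1331}$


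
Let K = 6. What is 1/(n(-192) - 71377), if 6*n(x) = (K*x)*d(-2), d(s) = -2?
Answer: -1/70993 ≈ -1.4086e-5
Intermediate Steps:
n(x) = -2*x (n(x) = ((6*x)*(-2))/6 = (-12*x)/6 = -2*x)
1/(n(-192) - 71377) = 1/(-2*(-192) - 71377) = 1/(384 - 71377) = 1/(-70993) = -1/70993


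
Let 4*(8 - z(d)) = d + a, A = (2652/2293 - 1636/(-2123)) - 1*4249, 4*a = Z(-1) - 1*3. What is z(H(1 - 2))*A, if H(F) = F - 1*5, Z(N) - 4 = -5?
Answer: -806321730513/19472156 ≈ -41409.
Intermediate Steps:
Z(N) = -1 (Z(N) = 4 - 5 = -1)
H(F) = -5 + F (H(F) = F - 5 = -5 + F)
a = -1 (a = (-1 - 1*3)/4 = (-1 - 3)/4 = (1/4)*(-4) = -1)
A = -20674916167/4868039 (A = (2652*(1/2293) - 1636*(-1/2123)) - 4249 = (2652/2293 + 1636/2123) - 4249 = 9381544/4868039 - 4249 = -20674916167/4868039 ≈ -4247.1)
z(d) = 33/4 - d/4 (z(d) = 8 - (d - 1)/4 = 8 - (-1 + d)/4 = 8 + (1/4 - d/4) = 33/4 - d/4)
z(H(1 - 2))*A = (33/4 - (-5 + (1 - 2))/4)*(-20674916167/4868039) = (33/4 - (-5 - 1)/4)*(-20674916167/4868039) = (33/4 - 1/4*(-6))*(-20674916167/4868039) = (33/4 + 3/2)*(-20674916167/4868039) = (39/4)*(-20674916167/4868039) = -806321730513/19472156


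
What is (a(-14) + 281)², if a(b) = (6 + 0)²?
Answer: 100489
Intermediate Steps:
a(b) = 36 (a(b) = 6² = 36)
(a(-14) + 281)² = (36 + 281)² = 317² = 100489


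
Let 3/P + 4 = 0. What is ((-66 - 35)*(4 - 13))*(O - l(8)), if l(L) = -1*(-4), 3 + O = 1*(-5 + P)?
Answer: -46359/4 ≈ -11590.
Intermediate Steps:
P = -3/4 (P = 3/(-4 + 0) = 3/(-4) = 3*(-1/4) = -3/4 ≈ -0.75000)
O = -35/4 (O = -3 + 1*(-5 - 3/4) = -3 + 1*(-23/4) = -3 - 23/4 = -35/4 ≈ -8.7500)
l(L) = 4
((-66 - 35)*(4 - 13))*(O - l(8)) = ((-66 - 35)*(4 - 13))*(-35/4 - 1*4) = (-101*(-9))*(-35/4 - 4) = 909*(-51/4) = -46359/4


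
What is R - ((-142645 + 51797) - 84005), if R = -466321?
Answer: -291468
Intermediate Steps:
R - ((-142645 + 51797) - 84005) = -466321 - ((-142645 + 51797) - 84005) = -466321 - (-90848 - 84005) = -466321 - 1*(-174853) = -466321 + 174853 = -291468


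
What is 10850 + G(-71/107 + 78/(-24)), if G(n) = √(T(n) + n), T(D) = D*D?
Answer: 10850 + 5*√83549/428 ≈ 10853.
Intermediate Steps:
T(D) = D²
G(n) = √(n + n²) (G(n) = √(n² + n) = √(n + n²))
10850 + G(-71/107 + 78/(-24)) = 10850 + √((-71/107 + 78/(-24))*(1 + (-71/107 + 78/(-24)))) = 10850 + √((-71*1/107 + 78*(-1/24))*(1 + (-71*1/107 + 78*(-1/24)))) = 10850 + √((-71/107 - 13/4)*(1 + (-71/107 - 13/4))) = 10850 + √(-1675*(1 - 1675/428)/428) = 10850 + √(-1675/428*(-1247/428)) = 10850 + √(2088725/183184) = 10850 + 5*√83549/428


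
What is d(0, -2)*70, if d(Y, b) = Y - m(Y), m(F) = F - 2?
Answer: 140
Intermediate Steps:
m(F) = -2 + F
d(Y, b) = 2 (d(Y, b) = Y - (-2 + Y) = Y + (2 - Y) = 2)
d(0, -2)*70 = 2*70 = 140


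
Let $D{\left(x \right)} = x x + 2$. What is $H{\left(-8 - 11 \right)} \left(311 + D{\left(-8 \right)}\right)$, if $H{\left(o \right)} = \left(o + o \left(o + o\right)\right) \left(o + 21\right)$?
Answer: $530062$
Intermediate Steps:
$D{\left(x \right)} = 2 + x^{2}$ ($D{\left(x \right)} = x^{2} + 2 = 2 + x^{2}$)
$H{\left(o \right)} = \left(21 + o\right) \left(o + 2 o^{2}\right)$ ($H{\left(o \right)} = \left(o + o 2 o\right) \left(21 + o\right) = \left(o + 2 o^{2}\right) \left(21 + o\right) = \left(21 + o\right) \left(o + 2 o^{2}\right)$)
$H{\left(-8 - 11 \right)} \left(311 + D{\left(-8 \right)}\right) = \left(-8 - 11\right) \left(21 + 2 \left(-8 - 11\right)^{2} + 43 \left(-8 - 11\right)\right) \left(311 + \left(2 + \left(-8\right)^{2}\right)\right) = \left(-8 - 11\right) \left(21 + 2 \left(-8 - 11\right)^{2} + 43 \left(-8 - 11\right)\right) \left(311 + \left(2 + 64\right)\right) = - 19 \left(21 + 2 \left(-19\right)^{2} + 43 \left(-19\right)\right) \left(311 + 66\right) = - 19 \left(21 + 2 \cdot 361 - 817\right) 377 = - 19 \left(21 + 722 - 817\right) 377 = \left(-19\right) \left(-74\right) 377 = 1406 \cdot 377 = 530062$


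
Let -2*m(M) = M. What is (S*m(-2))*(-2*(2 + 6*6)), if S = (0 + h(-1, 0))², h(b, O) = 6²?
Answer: -98496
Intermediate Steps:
h(b, O) = 36
S = 1296 (S = (0 + 36)² = 36² = 1296)
m(M) = -M/2
(S*m(-2))*(-2*(2 + 6*6)) = (1296*(-½*(-2)))*(-2*(2 + 6*6)) = (1296*1)*(-2*(2 + 36)) = 1296*(-2*38) = 1296*(-76) = -98496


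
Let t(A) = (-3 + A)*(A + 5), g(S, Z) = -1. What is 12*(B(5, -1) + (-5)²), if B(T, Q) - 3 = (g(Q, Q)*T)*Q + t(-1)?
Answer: 204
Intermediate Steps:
t(A) = (-3 + A)*(5 + A)
B(T, Q) = -13 - Q*T (B(T, Q) = 3 + ((-T)*Q + (-15 + (-1)² + 2*(-1))) = 3 + (-Q*T + (-15 + 1 - 2)) = 3 + (-Q*T - 16) = 3 + (-16 - Q*T) = -13 - Q*T)
12*(B(5, -1) + (-5)²) = 12*((-13 - 1*(-1)*5) + (-5)²) = 12*((-13 + 5) + 25) = 12*(-8 + 25) = 12*17 = 204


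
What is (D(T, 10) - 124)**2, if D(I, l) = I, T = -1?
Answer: 15625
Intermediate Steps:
(D(T, 10) - 124)**2 = (-1 - 124)**2 = (-125)**2 = 15625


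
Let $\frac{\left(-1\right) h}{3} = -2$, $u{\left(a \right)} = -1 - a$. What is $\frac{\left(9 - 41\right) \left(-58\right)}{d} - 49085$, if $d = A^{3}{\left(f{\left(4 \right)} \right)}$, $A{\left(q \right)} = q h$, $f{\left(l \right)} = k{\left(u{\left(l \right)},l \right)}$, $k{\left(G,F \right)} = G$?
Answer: $- \frac{165662107}{3375} \approx -49085.0$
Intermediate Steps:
$h = 6$ ($h = \left(-3\right) \left(-2\right) = 6$)
$f{\left(l \right)} = -1 - l$
$A{\left(q \right)} = 6 q$ ($A{\left(q \right)} = q 6 = 6 q$)
$d = -27000$ ($d = \left(6 \left(-1 - 4\right)\right)^{3} = \left(6 \left(-5\right)\right)^{3} = \left(-30\right)^{3} = -27000$)
$\frac{\left(9 - 41\right) \left(-58\right)}{d} - 49085 = \frac{\left(9 - 41\right) \left(-58\right)}{-27000} - 49085 = \left(-32\right) \left(-58\right) \left(- \frac{1}{27000}\right) - 49085 = 1856 \left(- \frac{1}{27000}\right) - 49085 = - \frac{232}{3375} - 49085 = - \frac{165662107}{3375}$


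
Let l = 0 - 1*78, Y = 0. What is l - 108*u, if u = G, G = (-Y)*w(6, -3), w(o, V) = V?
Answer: -78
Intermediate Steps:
l = -78 (l = 0 - 78 = -78)
G = 0 (G = -1*0*(-3) = 0*(-3) = 0)
u = 0
l - 108*u = -78 - 108*0 = -78 + 0 = -78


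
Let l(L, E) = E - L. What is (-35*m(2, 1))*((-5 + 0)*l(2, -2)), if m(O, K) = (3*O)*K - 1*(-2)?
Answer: -5600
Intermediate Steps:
m(O, K) = 2 + 3*K*O (m(O, K) = 3*K*O + 2 = 2 + 3*K*O)
(-35*m(2, 1))*((-5 + 0)*l(2, -2)) = (-35*(2 + 3*1*2))*((-5 + 0)*(-2 - 1*2)) = (-35*(2 + 6))*(-5*(-2 - 2)) = (-35*8)*(-5*(-4)) = -280*20 = -5600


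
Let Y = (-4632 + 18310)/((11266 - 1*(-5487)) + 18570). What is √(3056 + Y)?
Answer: √3813498137418/35323 ≈ 55.285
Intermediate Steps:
Y = 13678/35323 (Y = 13678/((11266 + 5487) + 18570) = 13678/(16753 + 18570) = 13678/35323 ≈ 0.38723)
√(3056 + Y) = √(3056 + 13678/35323) = √(107960766/35323) = √3813498137418/35323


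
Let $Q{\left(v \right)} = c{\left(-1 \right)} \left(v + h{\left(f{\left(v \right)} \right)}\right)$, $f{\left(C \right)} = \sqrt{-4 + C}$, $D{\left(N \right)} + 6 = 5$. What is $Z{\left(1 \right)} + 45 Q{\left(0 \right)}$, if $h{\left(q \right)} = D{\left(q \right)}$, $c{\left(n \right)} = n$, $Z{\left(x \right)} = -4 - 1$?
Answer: $40$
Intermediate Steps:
$D{\left(N \right)} = -1$ ($D{\left(N \right)} = -6 + 5 = -1$)
$Z{\left(x \right)} = -5$ ($Z{\left(x \right)} = -4 - 1 = -5$)
$h{\left(q \right)} = -1$
$Q{\left(v \right)} = 1 - v$ ($Q{\left(v \right)} = - (v - 1) = - (-1 + v) = 1 - v$)
$Z{\left(1 \right)} + 45 Q{\left(0 \right)} = -5 + 45 \left(1 - 0\right) = -5 + 45 \left(1 + 0\right) = -5 + 45 \cdot 1 = -5 + 45 = 40$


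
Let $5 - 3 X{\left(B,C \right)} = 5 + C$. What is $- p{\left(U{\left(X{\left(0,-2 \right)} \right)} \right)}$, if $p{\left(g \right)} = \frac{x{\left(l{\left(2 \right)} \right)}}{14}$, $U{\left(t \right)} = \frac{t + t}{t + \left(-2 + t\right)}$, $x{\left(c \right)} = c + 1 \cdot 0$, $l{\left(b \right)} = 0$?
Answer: $0$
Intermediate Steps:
$X{\left(B,C \right)} = - \frac{C}{3}$ ($X{\left(B,C \right)} = \frac{5}{3} - \frac{5 + C}{3} = \frac{5}{3} - \left(\frac{5}{3} + \frac{C}{3}\right) = - \frac{C}{3}$)
$x{\left(c \right)} = c$ ($x{\left(c \right)} = c + 0 = c$)
$U{\left(t \right)} = \frac{2 t}{-2 + 2 t}$
$p{\left(g \right)} = 0$ ($p{\left(g \right)} = \frac{0}{14} = 0 \cdot \frac{1}{14} = 0$)
$- p{\left(U{\left(X{\left(0,-2 \right)} \right)} \right)} = \left(-1\right) 0 = 0$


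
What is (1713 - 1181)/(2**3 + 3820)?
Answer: 133/957 ≈ 0.13898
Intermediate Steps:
(1713 - 1181)/(2**3 + 3820) = 532/(8 + 3820) = 532/3828 = 532*(1/3828) = 133/957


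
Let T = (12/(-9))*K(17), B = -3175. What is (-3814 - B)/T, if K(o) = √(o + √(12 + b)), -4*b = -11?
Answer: 1917*√2/(4*√(34 + √59)) ≈ 104.98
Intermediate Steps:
b = 11/4 (b = -¼*(-11) = 11/4 ≈ 2.7500)
K(o) = √(o + √59/2) (K(o) = √(o + √(12 + 11/4)) = √(o + √(59/4)) = √(o + √59/2))
T = -2*√(68 + 2*√59)/3 (T = (12/(-9))*(√(2*√59 + 4*17)/2) = (12*(-⅑))*(√(2*√59 + 68)/2) = -2*√(68 + 2*√59)/3 ≈ -6.0869)
(-3814 - B)/T = (-3814 - 1*(-3175))/((-2*√(68 + 2*√59)/3)) = (-3814 + 3175)*(-3/(2*√(68 + 2*√59))) = -(-1917)/(2*√(68 + 2*√59)) = 1917/(2*√(68 + 2*√59))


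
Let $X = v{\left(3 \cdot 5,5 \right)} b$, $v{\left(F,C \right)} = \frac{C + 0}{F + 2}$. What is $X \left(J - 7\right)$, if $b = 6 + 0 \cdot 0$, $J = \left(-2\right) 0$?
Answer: $- \frac{210}{17} \approx -12.353$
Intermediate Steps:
$v{\left(F,C \right)} = \frac{C}{2 + F}$
$J = 0$
$b = 6$ ($b = 6 + 0 = 6$)
$X = \frac{30}{17}$ ($X = \frac{5}{2 + 3 \cdot 5} \cdot 6 = \frac{5}{2 + 15} \cdot 6 = \frac{5}{17} \cdot 6 = \frac{30}{17} \approx 1.7647$)
$X \left(J - 7\right) = \frac{30 \left(0 - 7\right)}{17} = \frac{30}{17} \left(-7\right) = - \frac{210}{17}$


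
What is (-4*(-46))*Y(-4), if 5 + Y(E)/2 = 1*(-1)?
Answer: -2208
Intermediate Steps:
Y(E) = -12 (Y(E) = -10 + 2*(1*(-1)) = -10 + 2*(-1) = -10 - 2 = -12)
(-4*(-46))*Y(-4) = -4*(-46)*(-12) = 184*(-12) = -2208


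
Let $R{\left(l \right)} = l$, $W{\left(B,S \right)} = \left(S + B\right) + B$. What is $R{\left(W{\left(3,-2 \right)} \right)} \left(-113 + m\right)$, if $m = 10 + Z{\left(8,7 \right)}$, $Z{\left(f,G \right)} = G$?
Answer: $-384$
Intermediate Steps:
$W{\left(B,S \right)} = S + 2 B$ ($W{\left(B,S \right)} = \left(B + S\right) + B = S + 2 B$)
$m = 17$ ($m = 10 + 7 = 17$)
$R{\left(W{\left(3,-2 \right)} \right)} \left(-113 + m\right) = \left(-2 + 2 \cdot 3\right) \left(-113 + 17\right) = \left(-2 + 6\right) \left(-96\right) = 4 \left(-96\right) = -384$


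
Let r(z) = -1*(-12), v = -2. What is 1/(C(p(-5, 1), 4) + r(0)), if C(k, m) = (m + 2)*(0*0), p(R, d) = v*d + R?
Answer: 1/12 ≈ 0.083333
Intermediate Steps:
p(R, d) = R - 2*d (p(R, d) = -2*d + R = R - 2*d)
r(z) = 12
C(k, m) = 0 (C(k, m) = (2 + m)*0 = 0)
1/(C(p(-5, 1), 4) + r(0)) = 1/(0 + 12) = 1/12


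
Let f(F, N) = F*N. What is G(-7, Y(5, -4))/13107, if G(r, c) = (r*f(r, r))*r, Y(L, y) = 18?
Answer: 2401/13107 ≈ 0.18318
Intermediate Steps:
G(r, c) = r⁴ (G(r, c) = (r*(r*r))*r = (r*r²)*r = r³*r = r⁴)
G(-7, Y(5, -4))/13107 = (-7)⁴/13107 = 2401*(1/13107) = 2401/13107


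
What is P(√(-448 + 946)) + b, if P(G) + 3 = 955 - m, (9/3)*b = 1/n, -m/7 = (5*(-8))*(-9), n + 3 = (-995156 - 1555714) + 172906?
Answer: 24768904271/7133901 ≈ 3472.0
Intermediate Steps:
n = -2377967 (n = -3 + ((-995156 - 1555714) + 172906) = -3 + (-2550870 + 172906) = -3 - 2377964 = -2377967)
m = -2520 (m = -7*5*(-8)*(-9) = -(-280)*(-9) = -7*360 = -2520)
b = -1/7133901 (b = (⅓)/(-2377967) = (⅓)*(-1/2377967) = -1/7133901 ≈ -1.4018e-7)
P(G) = 3472 (P(G) = -3 + (955 - 1*(-2520)) = -3 + (955 + 2520) = -3 + 3475 = 3472)
P(√(-448 + 946)) + b = 3472 - 1/7133901 = 24768904271/7133901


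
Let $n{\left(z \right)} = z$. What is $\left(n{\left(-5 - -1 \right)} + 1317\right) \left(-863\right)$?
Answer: $-1133119$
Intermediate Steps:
$\left(n{\left(-5 - -1 \right)} + 1317\right) \left(-863\right) = \left(\left(-5 - -1\right) + 1317\right) \left(-863\right) = \left(\left(-5 + 1\right) + 1317\right) \left(-863\right) = \left(-4 + 1317\right) \left(-863\right) = 1313 \left(-863\right) = -1133119$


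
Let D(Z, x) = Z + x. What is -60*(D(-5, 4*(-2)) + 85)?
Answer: -4320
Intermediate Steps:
-60*(D(-5, 4*(-2)) + 85) = -60*((-5 + 4*(-2)) + 85) = -60*((-5 - 8) + 85) = -60*(-13 + 85) = -60*72 = -4320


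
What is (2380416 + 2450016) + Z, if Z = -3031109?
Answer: 1799323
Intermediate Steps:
(2380416 + 2450016) + Z = (2380416 + 2450016) - 3031109 = 4830432 - 3031109 = 1799323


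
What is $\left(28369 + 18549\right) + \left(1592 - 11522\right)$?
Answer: $36988$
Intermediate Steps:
$\left(28369 + 18549\right) + \left(1592 - 11522\right) = 46918 - 9930 = 36988$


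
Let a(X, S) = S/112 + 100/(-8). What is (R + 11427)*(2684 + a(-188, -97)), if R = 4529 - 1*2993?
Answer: 3877375893/112 ≈ 3.4619e+7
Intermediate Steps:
R = 1536 (R = 4529 - 2993 = 1536)
a(X, S) = -25/2 + S/112 (a(X, S) = S*(1/112) + 100*(-⅛) = S/112 - 25/2 = -25/2 + S/112)
(R + 11427)*(2684 + a(-188, -97)) = (1536 + 11427)*(2684 + (-25/2 + (1/112)*(-97))) = 12963*(2684 + (-25/2 - 97/112)) = 12963*(2684 - 1497/112) = 12963*(299111/112) = 3877375893/112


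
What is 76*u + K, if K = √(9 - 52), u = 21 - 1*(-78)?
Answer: 7524 + I*√43 ≈ 7524.0 + 6.5574*I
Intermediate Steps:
u = 99 (u = 21 + 78 = 99)
K = I*√43 (K = √(-43) = I*√43 ≈ 6.5574*I)
76*u + K = 76*99 + I*√43 = 7524 + I*√43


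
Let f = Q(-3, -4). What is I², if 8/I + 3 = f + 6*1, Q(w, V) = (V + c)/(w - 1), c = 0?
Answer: 4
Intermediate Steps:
Q(w, V) = V/(-1 + w) (Q(w, V) = (V + 0)/(w - 1) = V/(-1 + w))
f = 1 (f = -4/(-1 - 3) = -4/(-4) = -4*(-¼) = 1)
I = 2 (I = 8/(-3 + (1 + 6*1)) = 8/(-3 + (1 + 6)) = 8/(-3 + 7) = 8/4 = 8*(¼) = 2)
I² = 2² = 4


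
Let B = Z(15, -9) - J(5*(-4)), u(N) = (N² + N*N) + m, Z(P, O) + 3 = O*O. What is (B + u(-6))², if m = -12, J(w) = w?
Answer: 24964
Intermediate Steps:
Z(P, O) = -3 + O² (Z(P, O) = -3 + O*O = -3 + O²)
u(N) = -12 + 2*N² (u(N) = (N² + N*N) - 12 = (N² + N²) - 12 = 2*N² - 12 = -12 + 2*N²)
B = 98 (B = (-3 + (-9)²) - 5*(-4) = (-3 + 81) - 1*(-20) = 78 + 20 = 98)
(B + u(-6))² = (98 + (-12 + 2*(-6)²))² = (98 + (-12 + 2*36))² = (98 + (-12 + 72))² = (98 + 60)² = 158² = 24964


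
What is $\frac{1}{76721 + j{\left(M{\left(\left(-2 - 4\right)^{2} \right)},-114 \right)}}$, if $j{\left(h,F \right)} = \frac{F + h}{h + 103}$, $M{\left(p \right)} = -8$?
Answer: $\frac{95}{7288373} \approx 1.3034 \cdot 10^{-5}$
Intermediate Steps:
$j{\left(h,F \right)} = \frac{F + h}{103 + h}$
$\frac{1}{76721 + j{\left(M{\left(\left(-2 - 4\right)^{2} \right)},-114 \right)}} = \frac{1}{76721 + \frac{-114 - 8}{103 - 8}} = \frac{1}{76721 + \frac{1}{95} \left(-122\right)} = \frac{1}{76721 - \frac{122}{95}} = \frac{1}{\frac{7288373}{95}} = \frac{95}{7288373}$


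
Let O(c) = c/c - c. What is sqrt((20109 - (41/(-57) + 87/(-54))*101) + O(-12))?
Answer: sqrt(264564398)/114 ≈ 142.68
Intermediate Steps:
O(c) = 1 - c
sqrt((20109 - (41/(-57) + 87/(-54))*101) + O(-12)) = sqrt((20109 - (41/(-57) + 87/(-54))*101) + (1 - 1*(-12))) = sqrt((20109 - (41*(-1/57) + 87*(-1/54))*101) + (1 + 12)) = sqrt((20109 - (-41/57 - 29/18)*101) + 13) = sqrt((20109 - (-797)*101/342) + 13) = sqrt((20109 - 1*(-80497/342)) + 13) = sqrt((20109 + 80497/342) + 13) = sqrt(6957775/342 + 13) = sqrt(6962221/342) = sqrt(264564398)/114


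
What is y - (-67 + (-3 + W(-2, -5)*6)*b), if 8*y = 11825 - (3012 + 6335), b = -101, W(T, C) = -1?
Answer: -2129/4 ≈ -532.25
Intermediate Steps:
y = 1239/4 (y = (11825 - (3012 + 6335))/8 = (11825 - 1*9347)/8 = (11825 - 9347)/8 = (⅛)*2478 = 1239/4 ≈ 309.75)
y - (-67 + (-3 + W(-2, -5)*6)*b) = 1239/4 - (-67 + (-3 - 1*6)*(-101)) = 1239/4 - (-67 + (-3 - 6)*(-101)) = 1239/4 - (-67 - 9*(-101)) = 1239/4 - (-67 + 909) = 1239/4 - 1*842 = 1239/4 - 842 = -2129/4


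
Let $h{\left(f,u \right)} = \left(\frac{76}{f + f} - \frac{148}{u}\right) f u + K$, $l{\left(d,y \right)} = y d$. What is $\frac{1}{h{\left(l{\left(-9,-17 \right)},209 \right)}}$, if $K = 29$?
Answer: $- \frac{1}{14673} \approx -6.8152 \cdot 10^{-5}$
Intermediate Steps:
$l{\left(d,y \right)} = d y$
$h{\left(f,u \right)} = 29 + f u \left(- \frac{148}{u} + \frac{38}{f}\right)$ ($h{\left(f,u \right)} = \left(\frac{76}{f + f} - \frac{148}{u}\right) f u + 29 = \left(\frac{76}{2 f} - \frac{148}{u}\right) f u + 29 = \left(76 \frac{1}{2 f} - \frac{148}{u}\right) f u + 29 = \left(\frac{38}{f} - \frac{148}{u}\right) f u + 29 = \left(- \frac{148}{u} + \frac{38}{f}\right) f u + 29 = f \left(- \frac{148}{u} + \frac{38}{f}\right) u + 29 = f u \left(- \frac{148}{u} + \frac{38}{f}\right) + 29 = 29 + f u \left(- \frac{148}{u} + \frac{38}{f}\right)$)
$\frac{1}{h{\left(l{\left(-9,-17 \right)},209 \right)}} = \frac{1}{29 - 148 \left(\left(-9\right) \left(-17\right)\right) + 38 \cdot 209} = \frac{1}{29 - 22644 + 7942} = \frac{1}{-14673} = - \frac{1}{14673}$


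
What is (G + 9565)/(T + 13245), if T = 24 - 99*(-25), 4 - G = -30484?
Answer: 13351/5248 ≈ 2.5440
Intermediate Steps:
G = 30488 (G = 4 - 1*(-30484) = 4 + 30484 = 30488)
T = 2499 (T = 24 + 2475 = 2499)
(G + 9565)/(T + 13245) = (30488 + 9565)/(2499 + 13245) = 40053/15744 = 40053*(1/15744) = 13351/5248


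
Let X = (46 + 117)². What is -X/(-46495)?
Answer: 26569/46495 ≈ 0.57144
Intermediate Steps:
X = 26569 (X = 163² = 26569)
-X/(-46495) = -26569/(-46495) = -26569*(-1)/46495 = -1*(-26569/46495) = 26569/46495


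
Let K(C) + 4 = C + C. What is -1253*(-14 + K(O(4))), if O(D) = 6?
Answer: 7518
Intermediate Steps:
K(C) = -4 + 2*C (K(C) = -4 + (C + C) = -4 + 2*C)
-1253*(-14 + K(O(4))) = -1253*(-14 + (-4 + 2*6)) = -1253*(-14 + (-4 + 12)) = -1253*(-14 + 8) = -1253*(-6) = 7518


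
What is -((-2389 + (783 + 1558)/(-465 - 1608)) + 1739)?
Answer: 1349791/2073 ≈ 651.13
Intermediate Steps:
-((-2389 + (783 + 1558)/(-465 - 1608)) + 1739) = -((-2389 + 2341/(-2073)) + 1739) = -((-2389 + 2341*(-1/2073)) + 1739) = -((-2389 - 2341/2073) + 1739) = -(-4954738/2073 + 1739) = -1*(-1349791/2073) = 1349791/2073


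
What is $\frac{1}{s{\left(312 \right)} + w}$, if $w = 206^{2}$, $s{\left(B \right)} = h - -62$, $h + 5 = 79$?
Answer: $\frac{1}{42572} \approx 2.349 \cdot 10^{-5}$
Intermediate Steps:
$h = 74$ ($h = -5 + 79 = 74$)
$s{\left(B \right)} = 136$ ($s{\left(B \right)} = 74 - -62 = 74 + 62 = 136$)
$w = 42436$
$\frac{1}{s{\left(312 \right)} + w} = \frac{1}{136 + 42436} = \frac{1}{42572}$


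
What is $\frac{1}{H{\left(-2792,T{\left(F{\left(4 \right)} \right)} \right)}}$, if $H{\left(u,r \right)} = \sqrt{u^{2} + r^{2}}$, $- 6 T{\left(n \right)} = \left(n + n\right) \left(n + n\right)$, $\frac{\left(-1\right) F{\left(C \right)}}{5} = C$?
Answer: $\frac{3 \sqrt{1106209}}{8849672} \approx 0.00035654$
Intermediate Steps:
$F{\left(C \right)} = - 5 C$
$T{\left(n \right)} = - \frac{2 n^{2}}{3}$ ($T{\left(n \right)} = - \frac{\left(n + n\right) \left(n + n\right)}{6} = - \frac{2 n 2 n}{6} = - \frac{4 n^{2}}{6} = - \frac{2 n^{2}}{3}$)
$H{\left(u,r \right)} = \sqrt{r^{2} + u^{2}}$
$\frac{1}{H{\left(-2792,T{\left(F{\left(4 \right)} \right)} \right)}} = \frac{1}{\sqrt{\left(- \frac{2 \left(\left(-5\right) 4\right)^{2}}{3}\right)^{2} + \left(-2792\right)^{2}}} = \frac{1}{\sqrt{\left(- \frac{2 \left(-20\right)^{2}}{3}\right)^{2} + 7795264}} = \frac{1}{\sqrt{\left(\left(- \frac{2}{3}\right) 400\right)^{2} + 7795264}} = \frac{1}{\sqrt{\left(- \frac{800}{3}\right)^{2} + 7795264}} = \frac{1}{\sqrt{\frac{640000}{9} + 7795264}} = \frac{1}{\sqrt{\frac{70797376}{9}}} = \frac{1}{\frac{8}{3} \sqrt{1106209}} = \frac{3 \sqrt{1106209}}{8849672}$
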